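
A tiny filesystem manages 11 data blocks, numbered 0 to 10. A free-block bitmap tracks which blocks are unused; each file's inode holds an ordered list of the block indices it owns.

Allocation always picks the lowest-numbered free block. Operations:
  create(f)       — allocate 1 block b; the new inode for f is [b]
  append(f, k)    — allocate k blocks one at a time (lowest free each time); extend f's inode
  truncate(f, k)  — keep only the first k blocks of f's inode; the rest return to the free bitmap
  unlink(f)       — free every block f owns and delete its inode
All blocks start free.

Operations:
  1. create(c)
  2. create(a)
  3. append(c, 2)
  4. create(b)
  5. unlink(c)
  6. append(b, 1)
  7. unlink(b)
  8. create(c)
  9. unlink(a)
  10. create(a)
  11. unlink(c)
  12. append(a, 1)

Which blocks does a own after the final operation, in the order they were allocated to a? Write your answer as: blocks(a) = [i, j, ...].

[1] create(c) — c=0 (map F..........)
[2] create(a) — a=1 c=0 (map FF.........)
[3] append(c, 2) — a=1 c=0,2,3 (map FFFF.......)
[4] create(b) — a=1 b=4 c=0,2,3 (map FFFFF......)
[5] unlink(c) — a=1 b=4 (map .F..F......)
[6] append(b, 1) — a=1 b=4,0 (map FF..F......)
[7] unlink(b) — a=1 (map .F.........)
[8] create(c) — a=1 c=0 (map FF.........)
[9] unlink(a) — c=0 (map F..........)
[10] create(a) — a=1 c=0 (map FF.........)
[11] unlink(c) — a=1 (map .F.........)
[12] append(a, 1) — a=1,0 (map FF.........)

blocks(a) = [1, 0]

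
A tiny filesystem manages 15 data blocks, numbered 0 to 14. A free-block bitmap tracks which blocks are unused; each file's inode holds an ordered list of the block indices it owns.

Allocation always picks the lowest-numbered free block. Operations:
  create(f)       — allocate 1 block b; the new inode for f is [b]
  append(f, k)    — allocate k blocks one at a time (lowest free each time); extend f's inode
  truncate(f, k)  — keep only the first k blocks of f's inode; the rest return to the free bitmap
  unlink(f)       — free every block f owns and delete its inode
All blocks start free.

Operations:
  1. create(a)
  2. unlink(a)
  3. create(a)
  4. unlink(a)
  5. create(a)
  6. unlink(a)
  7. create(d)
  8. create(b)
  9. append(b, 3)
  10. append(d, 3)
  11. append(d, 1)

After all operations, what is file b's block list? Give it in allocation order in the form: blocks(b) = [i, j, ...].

blocks(b) = [1, 2, 3, 4]

  1. create(a)  ⇒  F..............  {a→[0]}
  2. unlink(a)  ⇒  ...............  {}
  3. create(a)  ⇒  F..............  {a→[0]}
  4. unlink(a)  ⇒  ...............  {}
  5. create(a)  ⇒  F..............  {a→[0]}
  6. unlink(a)  ⇒  ...............  {}
  7. create(d)  ⇒  F..............  {d→[0]}
  8. create(b)  ⇒  FF.............  {b→[1]; d→[0]}
  9. append(b, 3)  ⇒  FFFFF..........  {b→[1, 2, 3, 4]; d→[0]}
  10. append(d, 3)  ⇒  FFFFFFFF.......  {b→[1, 2, 3, 4]; d→[0, 5, 6, 7]}
  11. append(d, 1)  ⇒  FFFFFFFFF......  {b→[1, 2, 3, 4]; d→[0, 5, 6, 7, 8]}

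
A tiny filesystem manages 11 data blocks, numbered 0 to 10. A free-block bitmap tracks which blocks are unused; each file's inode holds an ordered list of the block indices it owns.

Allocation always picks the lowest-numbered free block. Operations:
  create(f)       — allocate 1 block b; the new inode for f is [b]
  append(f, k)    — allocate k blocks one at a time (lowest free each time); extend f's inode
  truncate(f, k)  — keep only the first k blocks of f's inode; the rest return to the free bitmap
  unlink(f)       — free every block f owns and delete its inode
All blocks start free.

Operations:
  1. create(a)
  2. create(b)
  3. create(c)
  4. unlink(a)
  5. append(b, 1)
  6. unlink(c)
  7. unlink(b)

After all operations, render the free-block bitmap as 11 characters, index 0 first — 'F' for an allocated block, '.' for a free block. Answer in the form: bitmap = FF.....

bitmap = ...........

[1] create(a) — a=0 (map F..........)
[2] create(b) — a=0 b=1 (map FF.........)
[3] create(c) — a=0 b=1 c=2 (map FFF........)
[4] unlink(a) — b=1 c=2 (map .FF........)
[5] append(b, 1) — b=1,0 c=2 (map FFF........)
[6] unlink(c) — b=1,0 (map FF.........)
[7] unlink(b) —  (map ...........)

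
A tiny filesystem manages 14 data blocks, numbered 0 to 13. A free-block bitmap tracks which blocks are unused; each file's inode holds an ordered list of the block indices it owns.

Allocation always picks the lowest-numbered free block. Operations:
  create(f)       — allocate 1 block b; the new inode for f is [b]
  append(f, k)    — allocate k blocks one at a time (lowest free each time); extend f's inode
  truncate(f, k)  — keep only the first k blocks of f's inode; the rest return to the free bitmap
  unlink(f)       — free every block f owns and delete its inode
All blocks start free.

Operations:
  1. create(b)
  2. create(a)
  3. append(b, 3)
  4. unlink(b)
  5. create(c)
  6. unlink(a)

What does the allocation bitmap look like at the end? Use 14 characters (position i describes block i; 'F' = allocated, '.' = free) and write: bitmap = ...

create(b): bitmap=F............. | b=[0]
create(a): bitmap=FF............ | a=[1] b=[0]
append(b, 3): bitmap=FFFFF......... | a=[1] b=[0, 2, 3, 4]
unlink(b): bitmap=.F............ | a=[1]
create(c): bitmap=FF............ | a=[1] c=[0]
unlink(a): bitmap=F............. | c=[0]

bitmap = F.............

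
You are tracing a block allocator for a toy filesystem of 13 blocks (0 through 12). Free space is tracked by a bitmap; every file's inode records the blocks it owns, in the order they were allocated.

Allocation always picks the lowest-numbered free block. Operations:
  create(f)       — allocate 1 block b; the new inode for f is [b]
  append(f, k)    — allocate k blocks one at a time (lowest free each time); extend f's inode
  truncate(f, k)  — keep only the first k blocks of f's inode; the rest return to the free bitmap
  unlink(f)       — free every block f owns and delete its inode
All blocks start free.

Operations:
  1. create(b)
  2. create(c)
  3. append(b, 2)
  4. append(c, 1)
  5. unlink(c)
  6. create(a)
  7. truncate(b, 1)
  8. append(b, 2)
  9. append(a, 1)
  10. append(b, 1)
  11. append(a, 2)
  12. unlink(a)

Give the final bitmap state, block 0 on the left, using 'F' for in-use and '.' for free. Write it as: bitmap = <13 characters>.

bitmap = F.FF.F.......

create(b): bitmap=F............ | b=[0]
create(c): bitmap=FF........... | b=[0] c=[1]
append(b, 2): bitmap=FFFF......... | b=[0, 2, 3] c=[1]
append(c, 1): bitmap=FFFFF........ | b=[0, 2, 3] c=[1, 4]
unlink(c): bitmap=F.FF......... | b=[0, 2, 3]
create(a): bitmap=FFFF......... | a=[1] b=[0, 2, 3]
truncate(b, 1): bitmap=FF........... | a=[1] b=[0]
append(b, 2): bitmap=FFFF......... | a=[1] b=[0, 2, 3]
append(a, 1): bitmap=FFFFF........ | a=[1, 4] b=[0, 2, 3]
append(b, 1): bitmap=FFFFFF....... | a=[1, 4] b=[0, 2, 3, 5]
append(a, 2): bitmap=FFFFFFFF..... | a=[1, 4, 6, 7] b=[0, 2, 3, 5]
unlink(a): bitmap=F.FF.F....... | b=[0, 2, 3, 5]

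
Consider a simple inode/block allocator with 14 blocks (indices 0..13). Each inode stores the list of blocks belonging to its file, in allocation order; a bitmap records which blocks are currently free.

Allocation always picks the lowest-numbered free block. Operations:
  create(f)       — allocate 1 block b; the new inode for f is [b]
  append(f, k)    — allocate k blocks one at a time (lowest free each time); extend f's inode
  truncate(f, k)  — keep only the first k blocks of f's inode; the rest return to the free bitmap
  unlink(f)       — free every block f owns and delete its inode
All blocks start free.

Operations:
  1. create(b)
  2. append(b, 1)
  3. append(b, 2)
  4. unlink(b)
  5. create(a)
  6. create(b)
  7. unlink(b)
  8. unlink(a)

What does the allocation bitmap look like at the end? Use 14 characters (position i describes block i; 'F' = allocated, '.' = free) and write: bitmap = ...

bitmap = ..............

[1] create(b) — b=0 (map F.............)
[2] append(b, 1) — b=0,1 (map FF............)
[3] append(b, 2) — b=0,1,2,3 (map FFFF..........)
[4] unlink(b) —  (map ..............)
[5] create(a) — a=0 (map F.............)
[6] create(b) — a=0 b=1 (map FF............)
[7] unlink(b) — a=0 (map F.............)
[8] unlink(a) —  (map ..............)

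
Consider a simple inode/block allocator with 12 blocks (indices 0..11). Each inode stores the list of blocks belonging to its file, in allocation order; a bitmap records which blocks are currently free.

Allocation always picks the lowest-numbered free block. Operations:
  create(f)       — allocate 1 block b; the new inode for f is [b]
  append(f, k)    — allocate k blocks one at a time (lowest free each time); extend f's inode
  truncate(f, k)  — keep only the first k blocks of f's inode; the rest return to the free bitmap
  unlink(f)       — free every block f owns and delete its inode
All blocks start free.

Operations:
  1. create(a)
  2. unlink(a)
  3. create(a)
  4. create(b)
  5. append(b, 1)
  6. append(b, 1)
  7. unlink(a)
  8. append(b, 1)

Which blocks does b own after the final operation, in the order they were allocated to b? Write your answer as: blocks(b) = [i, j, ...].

blocks(b) = [1, 2, 3, 0]

  1. create(a)  ⇒  F...........  {a→[0]}
  2. unlink(a)  ⇒  ............  {}
  3. create(a)  ⇒  F...........  {a→[0]}
  4. create(b)  ⇒  FF..........  {a→[0]; b→[1]}
  5. append(b, 1)  ⇒  FFF.........  {a→[0]; b→[1, 2]}
  6. append(b, 1)  ⇒  FFFF........  {a→[0]; b→[1, 2, 3]}
  7. unlink(a)  ⇒  .FFF........  {b→[1, 2, 3]}
  8. append(b, 1)  ⇒  FFFF........  {b→[1, 2, 3, 0]}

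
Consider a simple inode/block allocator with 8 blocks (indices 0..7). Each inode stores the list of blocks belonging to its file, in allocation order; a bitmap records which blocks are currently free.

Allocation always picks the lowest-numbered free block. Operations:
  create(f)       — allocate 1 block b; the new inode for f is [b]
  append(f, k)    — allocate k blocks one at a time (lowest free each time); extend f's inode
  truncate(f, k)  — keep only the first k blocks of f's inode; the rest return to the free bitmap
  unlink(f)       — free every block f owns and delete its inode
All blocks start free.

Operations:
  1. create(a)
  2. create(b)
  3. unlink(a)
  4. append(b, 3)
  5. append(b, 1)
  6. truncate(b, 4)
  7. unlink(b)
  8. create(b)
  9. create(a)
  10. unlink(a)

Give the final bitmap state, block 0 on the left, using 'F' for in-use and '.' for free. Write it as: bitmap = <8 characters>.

  1. create(a)  ⇒  F.......  {a→[0]}
  2. create(b)  ⇒  FF......  {a→[0]; b→[1]}
  3. unlink(a)  ⇒  .F......  {b→[1]}
  4. append(b, 3)  ⇒  FFFF....  {b→[1, 0, 2, 3]}
  5. append(b, 1)  ⇒  FFFFF...  {b→[1, 0, 2, 3, 4]}
  6. truncate(b, 4)  ⇒  FFFF....  {b→[1, 0, 2, 3]}
  7. unlink(b)  ⇒  ........  {}
  8. create(b)  ⇒  F.......  {b→[0]}
  9. create(a)  ⇒  FF......  {a→[1]; b→[0]}
  10. unlink(a)  ⇒  F.......  {b→[0]}

bitmap = F.......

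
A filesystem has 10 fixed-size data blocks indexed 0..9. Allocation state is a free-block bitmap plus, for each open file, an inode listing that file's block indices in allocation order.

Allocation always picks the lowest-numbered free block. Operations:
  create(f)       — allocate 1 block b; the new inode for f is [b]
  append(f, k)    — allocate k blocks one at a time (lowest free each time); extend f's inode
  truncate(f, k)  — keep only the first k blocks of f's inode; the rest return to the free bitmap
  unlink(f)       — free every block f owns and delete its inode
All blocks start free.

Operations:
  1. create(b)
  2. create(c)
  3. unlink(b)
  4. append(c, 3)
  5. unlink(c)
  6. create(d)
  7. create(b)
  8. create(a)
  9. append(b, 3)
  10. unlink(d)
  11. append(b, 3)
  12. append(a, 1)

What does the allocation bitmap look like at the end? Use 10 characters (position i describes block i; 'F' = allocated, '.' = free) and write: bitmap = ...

[1] create(b) — b=0 (map F.........)
[2] create(c) — b=0 c=1 (map FF........)
[3] unlink(b) — c=1 (map .F........)
[4] append(c, 3) — c=1,0,2,3 (map FFFF......)
[5] unlink(c) —  (map ..........)
[6] create(d) — d=0 (map F.........)
[7] create(b) — b=1 d=0 (map FF........)
[8] create(a) — a=2 b=1 d=0 (map FFF.......)
[9] append(b, 3) — a=2 b=1,3,4,5 d=0 (map FFFFFF....)
[10] unlink(d) — a=2 b=1,3,4,5 (map .FFFFF....)
[11] append(b, 3) — a=2 b=1,3,4,5,0,6,7 (map FFFFFFFF..)
[12] append(a, 1) — a=2,8 b=1,3,4,5,0,6,7 (map FFFFFFFFF.)

bitmap = FFFFFFFFF.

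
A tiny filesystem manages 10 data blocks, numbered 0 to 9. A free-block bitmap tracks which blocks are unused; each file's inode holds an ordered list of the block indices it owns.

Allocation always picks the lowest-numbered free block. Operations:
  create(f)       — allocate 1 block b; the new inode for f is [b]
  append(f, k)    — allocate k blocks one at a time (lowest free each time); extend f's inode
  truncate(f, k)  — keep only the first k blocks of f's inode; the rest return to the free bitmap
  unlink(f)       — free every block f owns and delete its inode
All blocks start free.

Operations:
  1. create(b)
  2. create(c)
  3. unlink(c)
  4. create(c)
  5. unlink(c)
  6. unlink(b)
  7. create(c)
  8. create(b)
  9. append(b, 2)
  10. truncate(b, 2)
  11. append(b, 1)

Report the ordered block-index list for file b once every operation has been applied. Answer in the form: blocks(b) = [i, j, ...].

blocks(b) = [1, 2, 3]

after create(b) → b:[0]  free=[F.........]
after create(c) → b:[0], c:[1]  free=[FF........]
after unlink(c) → b:[0]  free=[F.........]
after create(c) → b:[0], c:[1]  free=[FF........]
after unlink(c) → b:[0]  free=[F.........]
after unlink(b) →   free=[..........]
after create(c) → c:[0]  free=[F.........]
after create(b) → b:[1], c:[0]  free=[FF........]
after append(b, 2) → b:[1, 2, 3], c:[0]  free=[FFFF......]
after truncate(b, 2) → b:[1, 2], c:[0]  free=[FFF.......]
after append(b, 1) → b:[1, 2, 3], c:[0]  free=[FFFF......]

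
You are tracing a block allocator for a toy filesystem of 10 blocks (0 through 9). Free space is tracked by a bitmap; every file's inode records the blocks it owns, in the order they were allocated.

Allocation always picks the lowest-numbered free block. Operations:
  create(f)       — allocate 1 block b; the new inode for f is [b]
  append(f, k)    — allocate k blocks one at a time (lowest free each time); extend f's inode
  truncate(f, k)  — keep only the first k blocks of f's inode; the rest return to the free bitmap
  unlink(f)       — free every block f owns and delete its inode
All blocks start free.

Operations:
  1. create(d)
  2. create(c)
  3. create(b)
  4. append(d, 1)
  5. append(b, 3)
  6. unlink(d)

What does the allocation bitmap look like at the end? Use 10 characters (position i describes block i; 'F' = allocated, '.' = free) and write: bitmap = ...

  1. create(d)  ⇒  F.........  {d→[0]}
  2. create(c)  ⇒  FF........  {c→[1]; d→[0]}
  3. create(b)  ⇒  FFF.......  {b→[2]; c→[1]; d→[0]}
  4. append(d, 1)  ⇒  FFFF......  {b→[2]; c→[1]; d→[0, 3]}
  5. append(b, 3)  ⇒  FFFFFFF...  {b→[2, 4, 5, 6]; c→[1]; d→[0, 3]}
  6. unlink(d)  ⇒  .FF.FFF...  {b→[2, 4, 5, 6]; c→[1]}

bitmap = .FF.FFF...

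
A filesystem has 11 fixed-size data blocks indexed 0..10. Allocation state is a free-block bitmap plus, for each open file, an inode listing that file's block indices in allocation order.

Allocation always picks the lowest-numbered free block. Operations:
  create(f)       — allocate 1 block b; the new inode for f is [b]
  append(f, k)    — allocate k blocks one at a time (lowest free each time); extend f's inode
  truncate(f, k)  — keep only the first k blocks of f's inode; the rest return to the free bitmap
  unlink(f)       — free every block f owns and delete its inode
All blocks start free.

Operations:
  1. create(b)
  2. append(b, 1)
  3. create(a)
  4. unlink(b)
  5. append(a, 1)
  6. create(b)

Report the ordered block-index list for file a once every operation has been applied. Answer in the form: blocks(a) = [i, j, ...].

blocks(a) = [2, 0]

after create(b) → b:[0]  free=[F..........]
after append(b, 1) → b:[0, 1]  free=[FF.........]
after create(a) → a:[2], b:[0, 1]  free=[FFF........]
after unlink(b) → a:[2]  free=[..F........]
after append(a, 1) → a:[2, 0]  free=[F.F........]
after create(b) → a:[2, 0], b:[1]  free=[FFF........]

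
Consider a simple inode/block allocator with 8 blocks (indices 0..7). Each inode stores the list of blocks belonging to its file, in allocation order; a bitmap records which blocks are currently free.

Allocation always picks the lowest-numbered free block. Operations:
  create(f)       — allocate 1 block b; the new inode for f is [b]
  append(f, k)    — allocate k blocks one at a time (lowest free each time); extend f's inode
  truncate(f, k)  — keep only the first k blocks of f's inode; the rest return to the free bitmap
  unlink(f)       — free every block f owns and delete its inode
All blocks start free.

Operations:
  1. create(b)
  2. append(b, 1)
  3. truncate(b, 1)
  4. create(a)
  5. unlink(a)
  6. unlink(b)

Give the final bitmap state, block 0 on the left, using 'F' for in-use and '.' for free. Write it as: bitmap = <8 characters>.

bitmap = ........

create(b): bitmap=F....... | b=[0]
append(b, 1): bitmap=FF...... | b=[0, 1]
truncate(b, 1): bitmap=F....... | b=[0]
create(a): bitmap=FF...... | a=[1] b=[0]
unlink(a): bitmap=F....... | b=[0]
unlink(b): bitmap=........ | 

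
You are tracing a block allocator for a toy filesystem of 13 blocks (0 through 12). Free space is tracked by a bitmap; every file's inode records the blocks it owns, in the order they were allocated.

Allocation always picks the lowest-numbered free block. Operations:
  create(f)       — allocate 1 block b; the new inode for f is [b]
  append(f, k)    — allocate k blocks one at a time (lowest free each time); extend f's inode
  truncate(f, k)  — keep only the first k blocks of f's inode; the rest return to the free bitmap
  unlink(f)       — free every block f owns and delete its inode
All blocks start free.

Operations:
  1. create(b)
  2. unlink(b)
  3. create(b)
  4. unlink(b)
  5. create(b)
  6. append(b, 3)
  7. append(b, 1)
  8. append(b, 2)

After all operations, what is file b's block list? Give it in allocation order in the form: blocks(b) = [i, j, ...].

blocks(b) = [0, 1, 2, 3, 4, 5, 6]

create(b): bitmap=F............ | b=[0]
unlink(b): bitmap=............. | 
create(b): bitmap=F............ | b=[0]
unlink(b): bitmap=............. | 
create(b): bitmap=F............ | b=[0]
append(b, 3): bitmap=FFFF......... | b=[0, 1, 2, 3]
append(b, 1): bitmap=FFFFF........ | b=[0, 1, 2, 3, 4]
append(b, 2): bitmap=FFFFFFF...... | b=[0, 1, 2, 3, 4, 5, 6]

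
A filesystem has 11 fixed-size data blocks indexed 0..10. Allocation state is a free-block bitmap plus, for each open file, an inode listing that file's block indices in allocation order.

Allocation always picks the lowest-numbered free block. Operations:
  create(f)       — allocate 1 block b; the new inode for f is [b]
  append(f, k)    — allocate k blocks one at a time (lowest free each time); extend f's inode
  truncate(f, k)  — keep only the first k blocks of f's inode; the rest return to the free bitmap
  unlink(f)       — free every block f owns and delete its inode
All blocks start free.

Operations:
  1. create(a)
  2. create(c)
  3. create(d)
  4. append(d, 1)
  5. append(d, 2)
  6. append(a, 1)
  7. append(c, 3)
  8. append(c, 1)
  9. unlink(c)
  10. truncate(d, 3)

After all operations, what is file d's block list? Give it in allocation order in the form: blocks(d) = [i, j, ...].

blocks(d) = [2, 3, 4]

  1. create(a)  ⇒  F..........  {a→[0]}
  2. create(c)  ⇒  FF.........  {a→[0]; c→[1]}
  3. create(d)  ⇒  FFF........  {a→[0]; c→[1]; d→[2]}
  4. append(d, 1)  ⇒  FFFF.......  {a→[0]; c→[1]; d→[2, 3]}
  5. append(d, 2)  ⇒  FFFFFF.....  {a→[0]; c→[1]; d→[2, 3, 4, 5]}
  6. append(a, 1)  ⇒  FFFFFFF....  {a→[0, 6]; c→[1]; d→[2, 3, 4, 5]}
  7. append(c, 3)  ⇒  FFFFFFFFFF.  {a→[0, 6]; c→[1, 7, 8, 9]; d→[2, 3, 4, 5]}
  8. append(c, 1)  ⇒  FFFFFFFFFFF  {a→[0, 6]; c→[1, 7, 8, 9, 10]; d→[2, 3, 4, 5]}
  9. unlink(c)  ⇒  F.FFFFF....  {a→[0, 6]; d→[2, 3, 4, 5]}
  10. truncate(d, 3)  ⇒  F.FFF.F....  {a→[0, 6]; d→[2, 3, 4]}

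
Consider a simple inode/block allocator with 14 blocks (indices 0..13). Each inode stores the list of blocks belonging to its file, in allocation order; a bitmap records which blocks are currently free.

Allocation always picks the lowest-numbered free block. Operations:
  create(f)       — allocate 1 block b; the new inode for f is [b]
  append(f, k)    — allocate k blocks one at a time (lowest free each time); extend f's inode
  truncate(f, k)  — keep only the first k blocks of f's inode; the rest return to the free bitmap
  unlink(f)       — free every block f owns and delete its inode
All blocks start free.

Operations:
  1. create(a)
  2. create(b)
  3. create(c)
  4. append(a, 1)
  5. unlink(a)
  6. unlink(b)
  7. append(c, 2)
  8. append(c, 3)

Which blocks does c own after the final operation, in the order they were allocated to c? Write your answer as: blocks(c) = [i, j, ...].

blocks(c) = [2, 0, 1, 3, 4, 5]

after create(a) → a:[0]  free=[F.............]
after create(b) → a:[0], b:[1]  free=[FF............]
after create(c) → a:[0], b:[1], c:[2]  free=[FFF...........]
after append(a, 1) → a:[0, 3], b:[1], c:[2]  free=[FFFF..........]
after unlink(a) → b:[1], c:[2]  free=[.FF...........]
after unlink(b) → c:[2]  free=[..F...........]
after append(c, 2) → c:[2, 0, 1]  free=[FFF...........]
after append(c, 3) → c:[2, 0, 1, 3, 4, 5]  free=[FFFFFF........]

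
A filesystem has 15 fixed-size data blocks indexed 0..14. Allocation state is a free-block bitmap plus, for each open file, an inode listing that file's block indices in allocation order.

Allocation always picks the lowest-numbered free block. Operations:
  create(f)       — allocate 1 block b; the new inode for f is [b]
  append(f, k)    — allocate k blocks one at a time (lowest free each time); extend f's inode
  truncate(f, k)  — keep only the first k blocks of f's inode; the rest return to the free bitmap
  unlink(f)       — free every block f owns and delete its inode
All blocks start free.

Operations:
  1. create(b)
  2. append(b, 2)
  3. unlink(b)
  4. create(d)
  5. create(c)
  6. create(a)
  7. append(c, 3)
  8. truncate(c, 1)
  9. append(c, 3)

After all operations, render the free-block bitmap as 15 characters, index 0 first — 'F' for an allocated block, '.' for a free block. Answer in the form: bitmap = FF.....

  1. create(b)  ⇒  F..............  {b→[0]}
  2. append(b, 2)  ⇒  FFF............  {b→[0, 1, 2]}
  3. unlink(b)  ⇒  ...............  {}
  4. create(d)  ⇒  F..............  {d→[0]}
  5. create(c)  ⇒  FF.............  {c→[1]; d→[0]}
  6. create(a)  ⇒  FFF............  {a→[2]; c→[1]; d→[0]}
  7. append(c, 3)  ⇒  FFFFFF.........  {a→[2]; c→[1, 3, 4, 5]; d→[0]}
  8. truncate(c, 1)  ⇒  FFF............  {a→[2]; c→[1]; d→[0]}
  9. append(c, 3)  ⇒  FFFFFF.........  {a→[2]; c→[1, 3, 4, 5]; d→[0]}

bitmap = FFFFFF.........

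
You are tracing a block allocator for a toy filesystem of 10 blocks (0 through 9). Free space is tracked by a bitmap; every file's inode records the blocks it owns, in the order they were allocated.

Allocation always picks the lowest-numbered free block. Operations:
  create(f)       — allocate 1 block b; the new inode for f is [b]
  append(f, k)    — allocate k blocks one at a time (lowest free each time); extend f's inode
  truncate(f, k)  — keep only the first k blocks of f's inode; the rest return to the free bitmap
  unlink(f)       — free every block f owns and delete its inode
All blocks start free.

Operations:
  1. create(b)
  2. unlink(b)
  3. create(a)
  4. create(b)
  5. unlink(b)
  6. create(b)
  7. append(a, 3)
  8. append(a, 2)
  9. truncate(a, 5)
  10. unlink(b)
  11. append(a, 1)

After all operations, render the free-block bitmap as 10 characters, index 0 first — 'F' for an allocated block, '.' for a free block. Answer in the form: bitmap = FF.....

bitmap = FFFFFF....

create(b): bitmap=F......... | b=[0]
unlink(b): bitmap=.......... | 
create(a): bitmap=F......... | a=[0]
create(b): bitmap=FF........ | a=[0] b=[1]
unlink(b): bitmap=F......... | a=[0]
create(b): bitmap=FF........ | a=[0] b=[1]
append(a, 3): bitmap=FFFFF..... | a=[0, 2, 3, 4] b=[1]
append(a, 2): bitmap=FFFFFFF... | a=[0, 2, 3, 4, 5, 6] b=[1]
truncate(a, 5): bitmap=FFFFFF.... | a=[0, 2, 3, 4, 5] b=[1]
unlink(b): bitmap=F.FFFF.... | a=[0, 2, 3, 4, 5]
append(a, 1): bitmap=FFFFFF.... | a=[0, 2, 3, 4, 5, 1]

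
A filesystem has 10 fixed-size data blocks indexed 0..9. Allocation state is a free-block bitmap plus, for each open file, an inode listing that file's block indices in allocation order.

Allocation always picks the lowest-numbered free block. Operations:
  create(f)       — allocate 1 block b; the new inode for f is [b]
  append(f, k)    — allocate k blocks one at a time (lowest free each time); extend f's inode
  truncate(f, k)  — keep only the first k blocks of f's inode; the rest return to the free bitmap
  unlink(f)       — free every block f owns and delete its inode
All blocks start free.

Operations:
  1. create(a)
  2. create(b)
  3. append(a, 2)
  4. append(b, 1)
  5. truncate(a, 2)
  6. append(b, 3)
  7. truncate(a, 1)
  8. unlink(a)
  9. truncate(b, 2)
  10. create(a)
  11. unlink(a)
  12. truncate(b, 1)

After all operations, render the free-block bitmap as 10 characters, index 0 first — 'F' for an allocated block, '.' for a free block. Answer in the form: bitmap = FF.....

[1] create(a) — a=0 (map F.........)
[2] create(b) — a=0 b=1 (map FF........)
[3] append(a, 2) — a=0,2,3 b=1 (map FFFF......)
[4] append(b, 1) — a=0,2,3 b=1,4 (map FFFFF.....)
[5] truncate(a, 2) — a=0,2 b=1,4 (map FFF.F.....)
[6] append(b, 3) — a=0,2 b=1,4,3,5,6 (map FFFFFFF...)
[7] truncate(a, 1) — a=0 b=1,4,3,5,6 (map FF.FFFF...)
[8] unlink(a) — b=1,4,3,5,6 (map .F.FFFF...)
[9] truncate(b, 2) — b=1,4 (map .F..F.....)
[10] create(a) — a=0 b=1,4 (map FF..F.....)
[11] unlink(a) — b=1,4 (map .F..F.....)
[12] truncate(b, 1) — b=1 (map .F........)

bitmap = .F........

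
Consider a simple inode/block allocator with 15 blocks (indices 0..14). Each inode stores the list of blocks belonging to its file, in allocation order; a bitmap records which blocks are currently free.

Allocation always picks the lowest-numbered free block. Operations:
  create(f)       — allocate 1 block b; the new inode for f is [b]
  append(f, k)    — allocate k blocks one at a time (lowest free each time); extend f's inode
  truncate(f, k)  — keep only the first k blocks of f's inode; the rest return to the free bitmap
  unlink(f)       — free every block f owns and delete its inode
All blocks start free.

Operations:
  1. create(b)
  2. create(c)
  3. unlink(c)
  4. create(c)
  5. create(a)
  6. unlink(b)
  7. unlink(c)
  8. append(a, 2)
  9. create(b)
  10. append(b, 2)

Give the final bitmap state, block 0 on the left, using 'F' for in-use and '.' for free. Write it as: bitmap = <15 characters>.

[1] create(b) — b=0 (map F..............)
[2] create(c) — b=0 c=1 (map FF.............)
[3] unlink(c) — b=0 (map F..............)
[4] create(c) — b=0 c=1 (map FF.............)
[5] create(a) — a=2 b=0 c=1 (map FFF............)
[6] unlink(b) — a=2 c=1 (map .FF............)
[7] unlink(c) — a=2 (map ..F............)
[8] append(a, 2) — a=2,0,1 (map FFF............)
[9] create(b) — a=2,0,1 b=3 (map FFFF...........)
[10] append(b, 2) — a=2,0,1 b=3,4,5 (map FFFFFF.........)

bitmap = FFFFFF.........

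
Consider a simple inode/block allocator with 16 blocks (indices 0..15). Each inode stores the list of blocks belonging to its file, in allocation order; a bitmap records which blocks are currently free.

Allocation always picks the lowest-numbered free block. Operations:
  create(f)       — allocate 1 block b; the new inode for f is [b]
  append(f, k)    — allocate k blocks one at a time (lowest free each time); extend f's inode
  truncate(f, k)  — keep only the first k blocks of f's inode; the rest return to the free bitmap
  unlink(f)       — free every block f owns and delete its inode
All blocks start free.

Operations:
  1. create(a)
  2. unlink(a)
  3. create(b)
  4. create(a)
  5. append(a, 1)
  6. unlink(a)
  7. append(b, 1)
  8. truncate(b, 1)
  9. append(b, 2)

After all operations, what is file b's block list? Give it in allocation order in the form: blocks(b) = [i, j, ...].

blocks(b) = [0, 1, 2]

  1. create(a)  ⇒  F...............  {a→[0]}
  2. unlink(a)  ⇒  ................  {}
  3. create(b)  ⇒  F...............  {b→[0]}
  4. create(a)  ⇒  FF..............  {a→[1]; b→[0]}
  5. append(a, 1)  ⇒  FFF.............  {a→[1, 2]; b→[0]}
  6. unlink(a)  ⇒  F...............  {b→[0]}
  7. append(b, 1)  ⇒  FF..............  {b→[0, 1]}
  8. truncate(b, 1)  ⇒  F...............  {b→[0]}
  9. append(b, 2)  ⇒  FFF.............  {b→[0, 1, 2]}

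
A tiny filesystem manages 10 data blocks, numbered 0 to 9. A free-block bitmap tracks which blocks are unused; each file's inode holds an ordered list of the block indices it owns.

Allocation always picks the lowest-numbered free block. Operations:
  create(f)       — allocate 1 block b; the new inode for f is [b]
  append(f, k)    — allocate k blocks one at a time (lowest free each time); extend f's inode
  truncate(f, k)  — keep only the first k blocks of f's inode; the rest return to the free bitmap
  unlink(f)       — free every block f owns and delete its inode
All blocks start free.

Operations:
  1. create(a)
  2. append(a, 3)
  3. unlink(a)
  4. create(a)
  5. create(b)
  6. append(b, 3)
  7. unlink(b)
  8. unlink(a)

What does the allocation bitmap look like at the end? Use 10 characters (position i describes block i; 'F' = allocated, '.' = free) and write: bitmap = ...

bitmap = ..........

after create(a) → a:[0]  free=[F.........]
after append(a, 3) → a:[0, 1, 2, 3]  free=[FFFF......]
after unlink(a) →   free=[..........]
after create(a) → a:[0]  free=[F.........]
after create(b) → a:[0], b:[1]  free=[FF........]
after append(b, 3) → a:[0], b:[1, 2, 3, 4]  free=[FFFFF.....]
after unlink(b) → a:[0]  free=[F.........]
after unlink(a) →   free=[..........]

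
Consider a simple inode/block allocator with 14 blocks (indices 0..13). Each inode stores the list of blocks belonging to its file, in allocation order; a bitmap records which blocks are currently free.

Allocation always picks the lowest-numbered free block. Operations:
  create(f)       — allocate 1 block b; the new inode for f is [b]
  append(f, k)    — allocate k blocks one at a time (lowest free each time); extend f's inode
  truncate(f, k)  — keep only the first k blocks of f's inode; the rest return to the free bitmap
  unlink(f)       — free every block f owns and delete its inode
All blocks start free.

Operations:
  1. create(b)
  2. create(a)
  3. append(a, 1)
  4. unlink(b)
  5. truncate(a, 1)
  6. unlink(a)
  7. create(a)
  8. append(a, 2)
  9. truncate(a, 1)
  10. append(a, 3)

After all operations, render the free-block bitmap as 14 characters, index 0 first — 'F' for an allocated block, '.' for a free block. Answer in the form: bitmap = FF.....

bitmap = FFFF..........

create(b): bitmap=F............. | b=[0]
create(a): bitmap=FF............ | a=[1] b=[0]
append(a, 1): bitmap=FFF........... | a=[1, 2] b=[0]
unlink(b): bitmap=.FF........... | a=[1, 2]
truncate(a, 1): bitmap=.F............ | a=[1]
unlink(a): bitmap=.............. | 
create(a): bitmap=F............. | a=[0]
append(a, 2): bitmap=FFF........... | a=[0, 1, 2]
truncate(a, 1): bitmap=F............. | a=[0]
append(a, 3): bitmap=FFFF.......... | a=[0, 1, 2, 3]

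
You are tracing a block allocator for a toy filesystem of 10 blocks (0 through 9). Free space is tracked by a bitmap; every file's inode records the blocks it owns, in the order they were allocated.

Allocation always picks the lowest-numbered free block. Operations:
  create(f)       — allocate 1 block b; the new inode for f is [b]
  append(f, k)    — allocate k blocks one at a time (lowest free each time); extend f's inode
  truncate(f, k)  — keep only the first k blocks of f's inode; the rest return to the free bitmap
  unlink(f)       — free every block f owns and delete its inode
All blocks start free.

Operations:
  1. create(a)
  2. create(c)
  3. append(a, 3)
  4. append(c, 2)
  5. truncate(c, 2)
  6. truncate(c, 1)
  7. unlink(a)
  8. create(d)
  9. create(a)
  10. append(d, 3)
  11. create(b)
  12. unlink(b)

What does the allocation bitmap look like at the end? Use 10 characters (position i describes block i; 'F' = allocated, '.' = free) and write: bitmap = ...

bitmap = FFFFFF....

[1] create(a) — a=0 (map F.........)
[2] create(c) — a=0 c=1 (map FF........)
[3] append(a, 3) — a=0,2,3,4 c=1 (map FFFFF.....)
[4] append(c, 2) — a=0,2,3,4 c=1,5,6 (map FFFFFFF...)
[5] truncate(c, 2) — a=0,2,3,4 c=1,5 (map FFFFFF....)
[6] truncate(c, 1) — a=0,2,3,4 c=1 (map FFFFF.....)
[7] unlink(a) — c=1 (map .F........)
[8] create(d) — c=1 d=0 (map FF........)
[9] create(a) — a=2 c=1 d=0 (map FFF.......)
[10] append(d, 3) — a=2 c=1 d=0,3,4,5 (map FFFFFF....)
[11] create(b) — a=2 b=6 c=1 d=0,3,4,5 (map FFFFFFF...)
[12] unlink(b) — a=2 c=1 d=0,3,4,5 (map FFFFFF....)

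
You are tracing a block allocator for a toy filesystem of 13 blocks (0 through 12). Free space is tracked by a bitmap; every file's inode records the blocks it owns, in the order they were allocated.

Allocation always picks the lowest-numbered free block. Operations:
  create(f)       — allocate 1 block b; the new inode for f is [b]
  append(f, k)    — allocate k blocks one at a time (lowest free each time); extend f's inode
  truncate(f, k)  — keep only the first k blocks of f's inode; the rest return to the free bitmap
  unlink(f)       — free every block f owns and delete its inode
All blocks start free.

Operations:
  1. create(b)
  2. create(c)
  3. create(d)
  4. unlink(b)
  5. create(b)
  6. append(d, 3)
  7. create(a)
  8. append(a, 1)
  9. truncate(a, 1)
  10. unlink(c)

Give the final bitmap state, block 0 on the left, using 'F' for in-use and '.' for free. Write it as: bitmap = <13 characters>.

create(b): bitmap=F............ | b=[0]
create(c): bitmap=FF........... | b=[0] c=[1]
create(d): bitmap=FFF.......... | b=[0] c=[1] d=[2]
unlink(b): bitmap=.FF.......... | c=[1] d=[2]
create(b): bitmap=FFF.......... | b=[0] c=[1] d=[2]
append(d, 3): bitmap=FFFFFF....... | b=[0] c=[1] d=[2, 3, 4, 5]
create(a): bitmap=FFFFFFF...... | a=[6] b=[0] c=[1] d=[2, 3, 4, 5]
append(a, 1): bitmap=FFFFFFFF..... | a=[6, 7] b=[0] c=[1] d=[2, 3, 4, 5]
truncate(a, 1): bitmap=FFFFFFF...... | a=[6] b=[0] c=[1] d=[2, 3, 4, 5]
unlink(c): bitmap=F.FFFFF...... | a=[6] b=[0] d=[2, 3, 4, 5]

bitmap = F.FFFFF......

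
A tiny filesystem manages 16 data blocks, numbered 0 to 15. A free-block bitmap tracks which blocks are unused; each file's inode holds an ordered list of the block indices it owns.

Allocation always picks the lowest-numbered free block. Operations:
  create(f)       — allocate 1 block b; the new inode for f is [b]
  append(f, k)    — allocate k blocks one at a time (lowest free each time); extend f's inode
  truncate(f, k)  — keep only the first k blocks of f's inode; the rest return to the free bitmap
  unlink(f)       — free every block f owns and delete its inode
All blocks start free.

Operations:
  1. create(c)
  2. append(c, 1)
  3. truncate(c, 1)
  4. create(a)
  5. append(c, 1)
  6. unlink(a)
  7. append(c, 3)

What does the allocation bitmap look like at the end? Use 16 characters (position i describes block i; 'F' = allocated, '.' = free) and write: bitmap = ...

bitmap = FFFFF...........

after create(c) → c:[0]  free=[F...............]
after append(c, 1) → c:[0, 1]  free=[FF..............]
after truncate(c, 1) → c:[0]  free=[F...............]
after create(a) → a:[1], c:[0]  free=[FF..............]
after append(c, 1) → a:[1], c:[0, 2]  free=[FFF.............]
after unlink(a) → c:[0, 2]  free=[F.F.............]
after append(c, 3) → c:[0, 2, 1, 3, 4]  free=[FFFFF...........]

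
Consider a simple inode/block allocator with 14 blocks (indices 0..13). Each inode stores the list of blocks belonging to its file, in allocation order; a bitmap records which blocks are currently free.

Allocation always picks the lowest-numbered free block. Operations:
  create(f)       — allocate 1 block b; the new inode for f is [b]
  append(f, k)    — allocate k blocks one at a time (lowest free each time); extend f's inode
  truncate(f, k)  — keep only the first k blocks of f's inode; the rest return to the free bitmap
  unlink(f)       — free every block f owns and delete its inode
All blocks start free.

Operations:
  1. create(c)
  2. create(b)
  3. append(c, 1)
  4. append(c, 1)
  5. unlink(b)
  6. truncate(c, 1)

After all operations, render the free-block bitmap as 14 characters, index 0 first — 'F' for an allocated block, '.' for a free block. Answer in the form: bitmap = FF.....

  1. create(c)  ⇒  F.............  {c→[0]}
  2. create(b)  ⇒  FF............  {b→[1]; c→[0]}
  3. append(c, 1)  ⇒  FFF...........  {b→[1]; c→[0, 2]}
  4. append(c, 1)  ⇒  FFFF..........  {b→[1]; c→[0, 2, 3]}
  5. unlink(b)  ⇒  F.FF..........  {c→[0, 2, 3]}
  6. truncate(c, 1)  ⇒  F.............  {c→[0]}

bitmap = F.............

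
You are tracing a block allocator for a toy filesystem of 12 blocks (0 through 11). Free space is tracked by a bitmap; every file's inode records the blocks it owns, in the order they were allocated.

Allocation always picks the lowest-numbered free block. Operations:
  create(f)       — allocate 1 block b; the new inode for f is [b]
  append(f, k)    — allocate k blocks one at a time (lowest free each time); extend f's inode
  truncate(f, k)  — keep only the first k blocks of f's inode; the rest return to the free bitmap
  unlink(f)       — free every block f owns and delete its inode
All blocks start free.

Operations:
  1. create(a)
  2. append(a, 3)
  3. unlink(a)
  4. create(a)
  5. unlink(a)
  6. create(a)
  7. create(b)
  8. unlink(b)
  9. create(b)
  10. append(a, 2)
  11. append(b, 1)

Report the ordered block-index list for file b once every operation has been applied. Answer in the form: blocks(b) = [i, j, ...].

create(a): bitmap=F........... | a=[0]
append(a, 3): bitmap=FFFF........ | a=[0, 1, 2, 3]
unlink(a): bitmap=............ | 
create(a): bitmap=F........... | a=[0]
unlink(a): bitmap=............ | 
create(a): bitmap=F........... | a=[0]
create(b): bitmap=FF.......... | a=[0] b=[1]
unlink(b): bitmap=F........... | a=[0]
create(b): bitmap=FF.......... | a=[0] b=[1]
append(a, 2): bitmap=FFFF........ | a=[0, 2, 3] b=[1]
append(b, 1): bitmap=FFFFF....... | a=[0, 2, 3] b=[1, 4]

blocks(b) = [1, 4]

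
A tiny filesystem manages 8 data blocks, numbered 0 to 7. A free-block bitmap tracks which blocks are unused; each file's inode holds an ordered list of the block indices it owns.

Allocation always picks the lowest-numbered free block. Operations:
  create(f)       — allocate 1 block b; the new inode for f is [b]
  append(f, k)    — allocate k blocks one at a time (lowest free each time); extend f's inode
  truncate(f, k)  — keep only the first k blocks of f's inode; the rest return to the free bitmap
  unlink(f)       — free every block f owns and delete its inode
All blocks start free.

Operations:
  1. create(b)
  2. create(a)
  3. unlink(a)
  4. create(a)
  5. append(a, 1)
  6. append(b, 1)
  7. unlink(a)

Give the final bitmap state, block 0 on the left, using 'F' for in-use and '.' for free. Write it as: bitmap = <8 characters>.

  1. create(b)  ⇒  F.......  {b→[0]}
  2. create(a)  ⇒  FF......  {a→[1]; b→[0]}
  3. unlink(a)  ⇒  F.......  {b→[0]}
  4. create(a)  ⇒  FF......  {a→[1]; b→[0]}
  5. append(a, 1)  ⇒  FFF.....  {a→[1, 2]; b→[0]}
  6. append(b, 1)  ⇒  FFFF....  {a→[1, 2]; b→[0, 3]}
  7. unlink(a)  ⇒  F..F....  {b→[0, 3]}

bitmap = F..F....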